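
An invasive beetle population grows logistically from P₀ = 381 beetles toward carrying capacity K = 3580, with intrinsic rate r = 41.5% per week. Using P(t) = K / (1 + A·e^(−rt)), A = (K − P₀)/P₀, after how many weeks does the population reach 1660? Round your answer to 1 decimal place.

t ≈ 4.8 weeks

A = (3580 − 381)/381 = 8.39633
1660 = 3580/(1 + 8.39633·e^(−0.415t)) → 1 + 8.39633·e^(−0.415t) = 2.15663
e^(−0.415t) = 0.137754 → t = ln(7.25932)/0.415 = 1.98229/0.415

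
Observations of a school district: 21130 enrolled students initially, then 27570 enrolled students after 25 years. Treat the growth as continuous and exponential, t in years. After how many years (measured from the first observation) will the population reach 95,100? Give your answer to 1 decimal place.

r = ln(27570/21130) / 25 ≈ 0.010641 per year
t = ln(95100/21130) / r = 1.50424 / 0.010641 ≈ 141.357

t ≈ 141.4 years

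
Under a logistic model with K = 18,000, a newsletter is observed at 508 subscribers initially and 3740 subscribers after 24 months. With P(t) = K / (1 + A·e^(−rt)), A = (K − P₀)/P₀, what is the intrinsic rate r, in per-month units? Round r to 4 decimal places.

A = (18000 − 508)/508 = 34.43307
3740 = 18000/(1 + 34.43307·e^(−r·24)) → e^(−24r) = (4.81283 − 1)/34.43307 = 0.110732
r = −ln(0.110732)/24 = 2.20064/24

r ≈ 0.0917 per month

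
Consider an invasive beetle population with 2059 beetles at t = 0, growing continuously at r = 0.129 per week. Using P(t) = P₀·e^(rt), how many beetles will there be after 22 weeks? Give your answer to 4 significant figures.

≈ 35,170 beetles

P(22) = 2059 · e^(0.129·22) = 2059 · e^(2.838)
= 2059 · 17.08157 ≈ 35170.95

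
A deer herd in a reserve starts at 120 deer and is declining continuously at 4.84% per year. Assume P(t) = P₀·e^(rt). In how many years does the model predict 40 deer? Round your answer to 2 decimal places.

t ≈ 22.70 years

40 = 120 · e^(-0.0484·t)
t = ln(40/120) / -0.0484 = ln(0.33333) / -0.0484 = -1.09861 / -0.0484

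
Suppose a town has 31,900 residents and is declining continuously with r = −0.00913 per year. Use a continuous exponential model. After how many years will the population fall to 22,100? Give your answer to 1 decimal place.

t ≈ 40.2 years

22100 = 31900 · e^(-0.00913·t)
t = ln(22100/31900) / -0.00913 = ln(0.69279) / -0.00913 = -0.36703 / -0.00913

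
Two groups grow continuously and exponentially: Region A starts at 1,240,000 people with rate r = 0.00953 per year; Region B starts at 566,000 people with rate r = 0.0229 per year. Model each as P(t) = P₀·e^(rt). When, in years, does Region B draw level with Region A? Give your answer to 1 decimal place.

t ≈ 58.7 years

1240000·e^(0.00953t) = 566000·e^(0.0229t)
1240000/566000 = e^((0.0229 − 0.00953)t) → ln(2.19081) = 0.01337·t
t = 0.78427 / 0.01337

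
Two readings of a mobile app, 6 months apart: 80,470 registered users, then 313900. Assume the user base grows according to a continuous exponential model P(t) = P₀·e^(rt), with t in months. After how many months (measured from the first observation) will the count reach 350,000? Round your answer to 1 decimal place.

r = ln(313900/80470) / 6 ≈ 0.226865 per month
t = ln(350000/80470) / r = 1.47005 / 0.226865 ≈ 6.48

t ≈ 6.5 months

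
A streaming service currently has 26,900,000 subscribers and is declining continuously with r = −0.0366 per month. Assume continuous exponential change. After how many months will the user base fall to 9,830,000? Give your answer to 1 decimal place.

t ≈ 27.5 months

9830000 = 26900000 · e^(-0.0366·t)
t = ln(9830000/26900000) / -0.0366 = ln(0.36543) / -0.0366 = -1.00669 / -0.0366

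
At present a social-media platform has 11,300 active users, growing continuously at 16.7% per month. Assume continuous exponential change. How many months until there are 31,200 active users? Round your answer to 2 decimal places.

31200 = 11300 · e^(0.167·t)
t = ln(31200/11300) / 0.167 = ln(2.76106) / 0.167 = 1.01562 / 0.167

t ≈ 6.08 months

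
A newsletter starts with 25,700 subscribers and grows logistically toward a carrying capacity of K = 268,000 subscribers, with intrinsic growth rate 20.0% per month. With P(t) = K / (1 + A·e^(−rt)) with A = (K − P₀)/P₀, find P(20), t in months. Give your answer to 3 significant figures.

≈ 229,000 subscribers

A = (268000 − 25700)/25700 = 9.42802
P(20) = 268000 / (1 + 9.42802·e^(−0.2·20)) = 268000 / (1 + 9.42802·0.018316)
= 268000 / 1.17268 ≈ 228536.32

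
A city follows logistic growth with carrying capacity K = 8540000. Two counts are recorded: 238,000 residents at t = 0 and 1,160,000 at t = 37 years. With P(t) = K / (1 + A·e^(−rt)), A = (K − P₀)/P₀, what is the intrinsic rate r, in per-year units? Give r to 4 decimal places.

r ≈ 0.0460 per year

A = (8540000 − 238000)/238000 = 34.88235
1160000 = 8540000/(1 + 34.88235·e^(−r·37)) → e^(−37r) = (7.36207 − 1)/34.88235 = 0.182386
r = −ln(0.182386)/37 = 1.70163/37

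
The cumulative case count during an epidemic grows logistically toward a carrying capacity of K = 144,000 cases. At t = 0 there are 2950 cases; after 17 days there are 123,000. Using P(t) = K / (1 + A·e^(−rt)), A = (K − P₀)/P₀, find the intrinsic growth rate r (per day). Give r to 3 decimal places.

r ≈ 0.331 per day

A = (144000 − 2950)/2950 = 47.81356
123000 = 144000/(1 + 47.81356·e^(−r·17)) → e^(−17r) = (1.17073 − 1)/47.81356 = 0.003571
r = −ln(0.003571)/17 = 5.63497/17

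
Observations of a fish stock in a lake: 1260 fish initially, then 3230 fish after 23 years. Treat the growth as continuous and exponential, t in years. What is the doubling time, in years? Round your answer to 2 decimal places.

r = ln(3230/1260) / 23 = ln(2.56349) / 23 ≈ 0.040929 per year
doubling time = ln 2 / |r| = 0.69315 / 0.040929

doubling time ≈ 16.94 years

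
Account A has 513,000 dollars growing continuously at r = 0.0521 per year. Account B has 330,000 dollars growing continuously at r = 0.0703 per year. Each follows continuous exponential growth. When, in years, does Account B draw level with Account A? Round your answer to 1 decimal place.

513000·e^(0.0521t) = 330000·e^(0.0703t)
513000/330000 = e^((0.0703 − 0.0521)t) → ln(1.55455) = 0.0182·t
t = 0.44118 / 0.0182

t ≈ 24.2 years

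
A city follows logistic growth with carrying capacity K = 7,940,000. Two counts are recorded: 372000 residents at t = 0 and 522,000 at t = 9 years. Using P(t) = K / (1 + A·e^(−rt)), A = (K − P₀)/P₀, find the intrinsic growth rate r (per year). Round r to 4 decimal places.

A = (7940000 − 372000)/372000 = 20.34409
522000 = 7940000/(1 + 20.34409·e^(−r·9)) → e^(−9r) = (15.21073 − 1)/20.34409 = 0.698519
r = −ln(0.698519)/9 = 0.35879/9

r ≈ 0.0399 per year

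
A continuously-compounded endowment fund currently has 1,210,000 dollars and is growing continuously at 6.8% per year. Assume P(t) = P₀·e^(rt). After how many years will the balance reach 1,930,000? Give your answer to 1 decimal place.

1930000 = 1210000 · e^(0.068·t)
t = ln(1930000/1210000) / 0.068 = ln(1.59504) / 0.068 = 0.4669 / 0.068

t ≈ 6.9 years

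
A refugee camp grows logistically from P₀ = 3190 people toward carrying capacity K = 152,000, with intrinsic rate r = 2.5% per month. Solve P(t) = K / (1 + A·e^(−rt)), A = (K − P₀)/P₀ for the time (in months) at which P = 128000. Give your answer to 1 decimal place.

A = (152000 − 3190)/3190 = 46.6489
128000 = 152000/(1 + 46.6489·e^(−0.025t)) → 1 + 46.6489·e^(−0.025t) = 1.1875
e^(−0.025t) = 0.004019 → t = ln(248.79415)/0.025 = 5.51663/0.025

t ≈ 220.7 months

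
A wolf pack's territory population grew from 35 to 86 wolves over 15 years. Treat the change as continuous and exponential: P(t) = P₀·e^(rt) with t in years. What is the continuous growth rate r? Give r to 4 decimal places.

86 = 35 · e^(r·15)
e^(15r) = 86/35 = 2.45714
r = ln(2.45714) / 15 = 0.899 / 15

r ≈ 0.0599 per year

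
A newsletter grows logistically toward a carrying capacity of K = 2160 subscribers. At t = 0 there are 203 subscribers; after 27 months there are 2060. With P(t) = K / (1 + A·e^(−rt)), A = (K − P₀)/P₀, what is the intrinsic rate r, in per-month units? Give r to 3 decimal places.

A = (2160 − 203)/203 = 9.64039
2060 = 2160/(1 + 9.64039·e^(−r·27)) → e^(−27r) = (1.04854 − 1)/9.64039 = 0.005035
r = −ln(0.005035)/27 = 5.29125/27

r ≈ 0.196 per month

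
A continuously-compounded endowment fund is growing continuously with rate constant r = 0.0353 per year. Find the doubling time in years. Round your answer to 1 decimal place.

doubling time ≈ 19.6 years

doubling time = ln(2) / |r| = 0.69315 / 0.0353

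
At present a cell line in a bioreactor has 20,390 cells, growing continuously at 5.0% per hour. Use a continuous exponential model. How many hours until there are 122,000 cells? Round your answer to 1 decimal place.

122000 = 20390 · e^(0.05·t)
t = ln(122000/20390) / 0.05 = ln(5.98333) / 0.05 = 1.78898 / 0.05

t ≈ 35.8 hours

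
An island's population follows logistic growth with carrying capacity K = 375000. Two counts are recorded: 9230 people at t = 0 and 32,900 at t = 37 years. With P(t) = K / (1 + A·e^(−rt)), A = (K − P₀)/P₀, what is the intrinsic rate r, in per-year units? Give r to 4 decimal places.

A = (375000 − 9230)/9230 = 39.62839
32900 = 375000/(1 + 39.62839·e^(−r·37)) → e^(−37r) = (11.39818 − 1)/39.62839 = 0.262392
r = −ln(0.262392)/37 = 1.33792/37

r ≈ 0.0362 per year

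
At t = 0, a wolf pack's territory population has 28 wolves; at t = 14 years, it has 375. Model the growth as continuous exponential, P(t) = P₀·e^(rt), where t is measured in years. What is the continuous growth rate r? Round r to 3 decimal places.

r ≈ 0.185 per year

375 = 28 · e^(r·14)
e^(14r) = 375/28 = 13.39286
r = ln(13.39286) / 14 = 2.59472 / 14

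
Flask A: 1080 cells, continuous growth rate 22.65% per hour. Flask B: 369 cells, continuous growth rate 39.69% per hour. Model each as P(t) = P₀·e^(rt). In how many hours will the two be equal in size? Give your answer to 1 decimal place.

1080·e^(0.2265t) = 369·e^(0.3969t)
1080/369 = e^((0.3969 − 0.2265)t) → ln(2.92683) = 0.1704·t
t = 1.07392 / 0.1704

t ≈ 6.3 hours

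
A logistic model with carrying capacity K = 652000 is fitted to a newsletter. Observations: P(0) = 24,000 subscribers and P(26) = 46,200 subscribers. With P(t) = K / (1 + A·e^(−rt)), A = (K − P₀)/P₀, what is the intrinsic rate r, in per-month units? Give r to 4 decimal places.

A = (652000 − 24000)/24000 = 26.16667
46200 = 652000/(1 + 26.16667·e^(−r·26)) → e^(−26r) = (14.11255 − 1)/26.16667 = 0.501117
r = −ln(0.501117)/26 = 0.69092/26

r ≈ 0.0266 per month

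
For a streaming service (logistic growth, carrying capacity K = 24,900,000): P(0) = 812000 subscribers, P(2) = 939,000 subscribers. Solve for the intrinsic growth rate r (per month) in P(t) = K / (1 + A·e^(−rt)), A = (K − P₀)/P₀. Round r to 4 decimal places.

r ≈ 0.0753 per month

A = (24900000 − 812000)/812000 = 29.66502
939000 = 24900000/(1 + 29.66502·e^(−r·2)) → e^(−2r) = (26.51757 − 1)/29.66502 = 0.86019
r = −ln(0.86019)/2 = 0.1506/2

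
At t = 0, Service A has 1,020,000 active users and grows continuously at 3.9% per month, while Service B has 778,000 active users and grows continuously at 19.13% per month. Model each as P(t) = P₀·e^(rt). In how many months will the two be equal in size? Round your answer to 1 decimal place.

t ≈ 1.8 months

1020000·e^(0.039t) = 778000·e^(0.1913t)
1020000/778000 = e^((0.1913 − 0.039)t) → ln(1.31105) = 0.1523·t
t = 0.27083 / 0.1523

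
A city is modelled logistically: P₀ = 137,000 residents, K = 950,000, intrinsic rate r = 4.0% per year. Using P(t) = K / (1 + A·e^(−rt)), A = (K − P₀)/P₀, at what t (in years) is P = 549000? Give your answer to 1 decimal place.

t ≈ 52.4 years

A = (950000 − 137000)/137000 = 5.93431
549000 = 950000/(1 + 5.93431·e^(−0.04t)) → 1 + 5.93431·e^(−0.04t) = 1.73042
e^(−0.04t) = 0.123084 → t = ln(8.12452)/0.04 = 2.09489/0.04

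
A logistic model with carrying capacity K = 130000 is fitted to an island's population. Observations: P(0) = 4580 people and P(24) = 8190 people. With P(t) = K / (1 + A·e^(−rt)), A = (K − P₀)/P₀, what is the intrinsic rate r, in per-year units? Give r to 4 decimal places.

A = (130000 − 4580)/4580 = 27.38428
8190 = 130000/(1 + 27.38428·e^(−r·24)) → e^(−24r) = (15.87302 − 1)/27.38428 = 0.543122
r = −ln(0.543122)/24 = 0.61042/24

r ≈ 0.0254 per year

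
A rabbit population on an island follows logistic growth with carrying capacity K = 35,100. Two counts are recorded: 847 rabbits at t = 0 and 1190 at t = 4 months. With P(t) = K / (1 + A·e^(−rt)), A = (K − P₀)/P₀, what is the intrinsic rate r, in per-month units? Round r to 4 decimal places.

A = (35100 − 847)/847 = 40.44038
1190 = 35100/(1 + 40.44038·e^(−r·4)) → e^(−4r) = (29.4958 − 1)/40.44038 = 0.704637
r = −ln(0.704637)/4 = 0.35007/4

r ≈ 0.0875 per month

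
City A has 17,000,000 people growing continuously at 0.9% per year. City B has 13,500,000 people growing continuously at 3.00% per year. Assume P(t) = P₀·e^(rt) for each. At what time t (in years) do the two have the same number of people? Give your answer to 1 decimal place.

17000000·e^(0.009t) = 13500000·e^(0.03t)
17000000/13500000 = e^((0.03 − 0.009)t) → ln(1.25926) = 0.021·t
t = 0.23052 / 0.021

t ≈ 11.0 years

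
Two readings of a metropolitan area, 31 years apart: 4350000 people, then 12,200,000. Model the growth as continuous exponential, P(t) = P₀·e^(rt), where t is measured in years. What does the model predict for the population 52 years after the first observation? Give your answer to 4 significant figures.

r = ln(12200000/4350000) / 31 ≈ 0.033266 per year
P(52) = 4350000 · e^(0.033266·52) = 4350000 · 5.63984 ≈ 24533303.18

≈ 24,530,000 people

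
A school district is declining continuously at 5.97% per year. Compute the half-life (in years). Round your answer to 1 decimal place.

half-life = ln(2) / |r| = 0.69315 / 0.0597

half-life ≈ 11.6 years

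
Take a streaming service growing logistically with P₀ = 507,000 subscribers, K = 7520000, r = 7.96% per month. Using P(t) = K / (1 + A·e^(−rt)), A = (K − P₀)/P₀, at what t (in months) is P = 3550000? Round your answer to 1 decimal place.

t ≈ 31.6 months

A = (7520000 − 507000)/507000 = 13.83235
3550000 = 7520000/(1 + 13.83235·e^(−0.0796t)) → 1 + 13.83235·e^(−0.0796t) = 2.11831
e^(−0.0796t) = 0.080847 → t = ln(12.36898)/0.0796 = 2.51519/0.0796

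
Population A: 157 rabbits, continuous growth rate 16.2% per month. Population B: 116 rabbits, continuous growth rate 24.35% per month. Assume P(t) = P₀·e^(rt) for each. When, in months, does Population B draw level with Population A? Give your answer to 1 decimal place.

t ≈ 3.7 months

157·e^(0.162t) = 116·e^(0.2435t)
157/116 = e^((0.2435 − 0.162)t) → ln(1.35345) = 0.0815·t
t = 0.30266 / 0.0815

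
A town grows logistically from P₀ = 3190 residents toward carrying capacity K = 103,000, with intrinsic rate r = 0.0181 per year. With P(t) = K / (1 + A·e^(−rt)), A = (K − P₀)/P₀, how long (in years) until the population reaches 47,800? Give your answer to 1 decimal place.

t ≈ 182.3 years

A = (103000 − 3190)/3190 = 31.2884
47800 = 103000/(1 + 31.2884·e^(−0.0181t)) → 1 + 31.2884·e^(−0.0181t) = 2.15481
e^(−0.0181t) = 0.036909 → t = ln(27.09394)/0.0181 = 3.29931/0.0181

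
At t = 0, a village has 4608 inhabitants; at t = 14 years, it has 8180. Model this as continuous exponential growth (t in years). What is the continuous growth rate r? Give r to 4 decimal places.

8180 = 4608 · e^(r·14)
e^(14r) = 8180/4608 = 1.77517
r = ln(1.77517) / 14 = 0.5739 / 14

r ≈ 0.0410 per year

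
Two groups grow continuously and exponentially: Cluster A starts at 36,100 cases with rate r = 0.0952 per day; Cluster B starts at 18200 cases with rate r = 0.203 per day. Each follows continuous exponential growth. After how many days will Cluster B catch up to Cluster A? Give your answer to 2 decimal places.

t ≈ 6.35 days

36100·e^(0.0952t) = 18200·e^(0.203t)
36100/18200 = e^((0.203 − 0.0952)t) → ln(1.98352) = 0.1078·t
t = 0.68487 / 0.1078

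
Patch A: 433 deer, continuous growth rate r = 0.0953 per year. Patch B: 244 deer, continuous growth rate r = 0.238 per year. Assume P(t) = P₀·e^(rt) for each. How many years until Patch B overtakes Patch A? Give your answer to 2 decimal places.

433·e^(0.0953t) = 244·e^(0.238t)
433/244 = e^((0.238 − 0.0953)t) → ln(1.77459) = 0.1427·t
t = 0.57357 / 0.1427

t ≈ 4.02 years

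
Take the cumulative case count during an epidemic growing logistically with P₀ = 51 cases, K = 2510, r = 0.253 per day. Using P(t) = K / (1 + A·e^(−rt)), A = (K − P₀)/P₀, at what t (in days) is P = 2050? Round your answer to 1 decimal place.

A = (2510 − 51)/51 = 48.21569
2050 = 2510/(1 + 48.21569·e^(−0.253t)) → 1 + 48.21569·e^(−0.253t) = 1.22439
e^(−0.253t) = 0.004654 → t = ln(214.87425)/0.253 = 5.37005/0.253

t ≈ 21.2 days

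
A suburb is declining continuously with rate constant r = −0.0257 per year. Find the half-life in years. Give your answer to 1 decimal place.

half-life = ln(2) / |r| = 0.69315 / 0.0257

half-life ≈ 27.0 years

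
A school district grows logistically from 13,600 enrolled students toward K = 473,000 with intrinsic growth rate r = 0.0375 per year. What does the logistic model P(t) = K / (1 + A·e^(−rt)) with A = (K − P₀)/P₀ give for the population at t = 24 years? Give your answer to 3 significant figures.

≈ 32,100 enrolled students

A = (473000 − 13600)/13600 = 33.77941
P(24) = 473000 / (1 + 33.77941·e^(−0.0375·24)) = 473000 / (1 + 33.77941·0.40657)
= 473000 / 14.73368 ≈ 32103.31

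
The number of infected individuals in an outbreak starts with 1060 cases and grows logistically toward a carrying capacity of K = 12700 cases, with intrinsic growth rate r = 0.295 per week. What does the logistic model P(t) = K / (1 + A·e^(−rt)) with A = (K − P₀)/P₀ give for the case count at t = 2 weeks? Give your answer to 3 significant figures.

A = (12700 − 1060)/1060 = 10.98113
P(2) = 12700 / (1 + 10.98113·e^(−0.295·2)) = 12700 / (1 + 10.98113·0.554327)
= 12700 / 7.08714 ≈ 1791.98

≈ 1,790 cases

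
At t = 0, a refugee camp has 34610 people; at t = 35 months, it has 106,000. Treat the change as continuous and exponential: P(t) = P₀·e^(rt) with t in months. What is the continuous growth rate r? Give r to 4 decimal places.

r ≈ 0.0320 per month

106000 = 34610 · e^(r·35)
e^(35r) = 106000/34610 = 3.0627
r = ln(3.0627) / 35 = 1.1193 / 35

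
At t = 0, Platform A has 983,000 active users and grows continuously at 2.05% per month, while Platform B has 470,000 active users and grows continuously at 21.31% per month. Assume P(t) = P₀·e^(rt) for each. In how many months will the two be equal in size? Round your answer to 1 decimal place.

983000·e^(0.0205t) = 470000·e^(0.2131t)
983000/470000 = e^((0.2131 − 0.0205)t) → ln(2.09149) = 0.1926·t
t = 0.73788 / 0.1926

t ≈ 3.8 months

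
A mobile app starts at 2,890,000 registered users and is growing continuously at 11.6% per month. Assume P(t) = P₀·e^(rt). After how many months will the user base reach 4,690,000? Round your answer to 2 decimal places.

4690000 = 2890000 · e^(0.116·t)
t = ln(4690000/2890000) / 0.116 = ln(1.62284) / 0.116 = 0.48418 / 0.116

t ≈ 4.17 months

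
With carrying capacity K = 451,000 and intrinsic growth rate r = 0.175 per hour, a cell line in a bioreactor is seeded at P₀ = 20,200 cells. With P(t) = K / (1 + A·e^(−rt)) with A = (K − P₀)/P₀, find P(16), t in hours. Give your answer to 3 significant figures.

A = (451000 − 20200)/20200 = 21.32673
P(16) = 451000 / (1 + 21.32673·e^(−0.175·16)) = 451000 / (1 + 21.32673·0.06081)
= 451000 / 2.29688 ≈ 196353.32

≈ 196,000 cells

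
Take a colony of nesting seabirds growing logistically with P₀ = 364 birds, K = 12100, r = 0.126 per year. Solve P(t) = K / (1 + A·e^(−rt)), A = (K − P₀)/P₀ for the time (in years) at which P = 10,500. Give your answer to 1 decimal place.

A = (12100 − 364)/364 = 32.24176
10500 = 12100/(1 + 32.24176·e^(−0.126t)) → 1 + 32.24176·e^(−0.126t) = 1.15238
e^(−0.126t) = 0.004726 → t = ln(211.58654)/0.126 = 5.35463/0.126

t ≈ 42.5 years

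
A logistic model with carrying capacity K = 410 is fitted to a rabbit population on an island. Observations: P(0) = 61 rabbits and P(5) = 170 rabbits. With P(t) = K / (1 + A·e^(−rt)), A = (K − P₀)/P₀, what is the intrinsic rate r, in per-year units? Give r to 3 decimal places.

r ≈ 0.280 per year

A = (410 − 61)/61 = 5.72131
170 = 410/(1 + 5.72131·e^(−r·5)) → e^(−5r) = (2.41176 − 1)/5.72131 = 0.246755
r = −ln(0.246755)/5 = 1.39936/5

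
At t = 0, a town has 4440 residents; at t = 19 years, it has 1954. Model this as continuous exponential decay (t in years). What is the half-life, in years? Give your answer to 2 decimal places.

r = ln(1954/4440) / 19 = ln(0.44009) / 19 ≈ -0.043199 per year
half-life = ln 2 / |r| = 0.69315 / 0.043199

half-life ≈ 16.05 years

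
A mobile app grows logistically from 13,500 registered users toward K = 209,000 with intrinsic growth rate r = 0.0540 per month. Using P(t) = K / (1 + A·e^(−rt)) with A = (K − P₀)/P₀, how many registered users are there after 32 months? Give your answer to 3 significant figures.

A = (209000 − 13500)/13500 = 14.48148
P(32) = 209000 / (1 + 14.48148·e^(−0.054·32)) = 209000 / (1 + 14.48148·0.177639)
= 209000 / 3.57248 ≈ 58502.76

≈ 58,500 registered users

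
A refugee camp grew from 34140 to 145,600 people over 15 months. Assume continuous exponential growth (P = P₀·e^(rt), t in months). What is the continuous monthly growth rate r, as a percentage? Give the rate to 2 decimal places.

r ≈ 9.67% per month

145600 = 34140 · e^(r·15)
e^(15r) = 145600/34140 = 4.26479
r = ln(4.26479) / 15 = 1.45039 / 15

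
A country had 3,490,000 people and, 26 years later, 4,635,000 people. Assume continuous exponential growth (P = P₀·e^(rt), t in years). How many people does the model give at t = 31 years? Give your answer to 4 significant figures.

≈ 4,895,000 people

r = ln(4635000/3490000) / 26 ≈ 0.010913 per year
P(31) = 3490000 · e^(0.010913·31) = 3490000 · 1.40256 ≈ 4894932.66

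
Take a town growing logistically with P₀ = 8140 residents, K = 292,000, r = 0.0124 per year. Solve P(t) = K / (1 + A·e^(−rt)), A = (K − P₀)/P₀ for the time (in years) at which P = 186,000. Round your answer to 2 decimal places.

A = (292000 − 8140)/8140 = 34.87224
186000 = 292000/(1 + 34.87224·e^(−0.0124t)) → 1 + 34.87224·e^(−0.0124t) = 1.56989
e^(−0.0124t) = 0.016342 → t = ln(61.1909)/0.0124 = 4.114/0.0124

t ≈ 331.77 years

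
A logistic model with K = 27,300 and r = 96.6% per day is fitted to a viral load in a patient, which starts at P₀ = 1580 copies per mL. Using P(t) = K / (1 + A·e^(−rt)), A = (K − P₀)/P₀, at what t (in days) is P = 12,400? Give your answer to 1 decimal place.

A = (27300 − 1580)/1580 = 16.27848
12400 = 27300/(1 + 16.27848·e^(−0.966t)) → 1 + 16.27848·e^(−0.966t) = 2.20161
e^(−0.966t) = 0.073816 → t = ln(13.54719)/0.966 = 2.60618/0.966

t ≈ 2.7 days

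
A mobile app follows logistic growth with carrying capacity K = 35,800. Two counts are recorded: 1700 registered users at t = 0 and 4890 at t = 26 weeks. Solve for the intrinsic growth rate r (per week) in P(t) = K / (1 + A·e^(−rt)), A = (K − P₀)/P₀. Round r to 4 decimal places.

A = (35800 − 1700)/1700 = 20.05882
4890 = 35800/(1 + 20.05882·e^(−r·26)) → e^(−26r) = (7.32106 − 1)/20.05882 = 0.315126
r = −ln(0.315126)/26 = 1.15478/26

r ≈ 0.0444 per week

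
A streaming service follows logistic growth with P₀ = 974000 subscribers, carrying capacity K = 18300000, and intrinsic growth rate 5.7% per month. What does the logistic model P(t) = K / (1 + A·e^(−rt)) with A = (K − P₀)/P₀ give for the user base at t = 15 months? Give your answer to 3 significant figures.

A = (18300000 − 974000)/974000 = 17.7885
P(15) = 18300000 / (1 + 17.7885·e^(−0.057·15)) = 18300000 / (1 + 17.7885·0.425283)
= 18300000 / 8.56515 ≈ 2136564.91

≈ 2,140,000 subscribers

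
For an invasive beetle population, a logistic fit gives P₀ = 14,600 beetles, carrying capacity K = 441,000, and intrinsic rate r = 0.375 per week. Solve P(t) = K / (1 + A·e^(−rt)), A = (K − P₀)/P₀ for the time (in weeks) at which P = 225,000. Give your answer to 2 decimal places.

A = (441000 − 14600)/14600 = 29.20548
225000 = 441000/(1 + 29.20548·e^(−0.375t)) → 1 + 29.20548·e^(−0.375t) = 1.96
e^(−0.375t) = 0.032871 → t = ln(30.42237)/0.375 = 3.41518/0.375

t ≈ 9.11 weeks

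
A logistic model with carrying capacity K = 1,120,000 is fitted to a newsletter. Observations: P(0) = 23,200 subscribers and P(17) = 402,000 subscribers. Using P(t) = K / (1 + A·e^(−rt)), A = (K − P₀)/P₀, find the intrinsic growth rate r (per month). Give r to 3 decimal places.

r ≈ 0.193 per month

A = (1120000 − 23200)/23200 = 47.27586
402000 = 1120000/(1 + 47.27586·e^(−r·17)) → e^(−17r) = (2.78607 − 1)/47.27586 = 0.03778
r = −ln(0.03778)/17 = 3.27598/17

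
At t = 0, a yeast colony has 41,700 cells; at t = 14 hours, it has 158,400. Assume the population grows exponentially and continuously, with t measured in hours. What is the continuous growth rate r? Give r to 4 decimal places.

r ≈ 0.0953 per hour

158400 = 41700 · e^(r·14)
e^(14r) = 158400/41700 = 3.79856
r = ln(3.79856) / 14 = 1.33462 / 14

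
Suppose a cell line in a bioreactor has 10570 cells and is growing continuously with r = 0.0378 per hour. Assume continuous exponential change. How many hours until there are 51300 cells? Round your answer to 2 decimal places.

51300 = 10570 · e^(0.0378·t)
t = ln(51300/10570) / 0.0378 = ln(4.85336) / 0.0378 = 1.57967 / 0.0378

t ≈ 41.79 hours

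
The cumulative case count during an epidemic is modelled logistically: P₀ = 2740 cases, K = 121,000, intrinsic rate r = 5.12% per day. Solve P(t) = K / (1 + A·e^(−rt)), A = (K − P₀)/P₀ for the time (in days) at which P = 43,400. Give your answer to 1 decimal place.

A = (121000 − 2740)/2740 = 43.16058
43400 = 121000/(1 + 43.16058·e^(−0.0512t)) → 1 + 43.16058·e^(−0.0512t) = 2.78802
e^(−0.0512t) = 0.041427 → t = ln(24.13878)/0.0512 = 3.18382/0.0512

t ≈ 62.2 days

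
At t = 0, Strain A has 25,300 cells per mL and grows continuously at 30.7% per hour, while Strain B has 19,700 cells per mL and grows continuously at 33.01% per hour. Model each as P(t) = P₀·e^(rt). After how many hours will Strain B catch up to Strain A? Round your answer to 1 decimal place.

t ≈ 10.8 hours

25300·e^(0.307t) = 19700·e^(0.3301t)
25300/19700 = e^((0.3301 − 0.307)t) → ln(1.28426) = 0.0231·t
t = 0.25019 / 0.0231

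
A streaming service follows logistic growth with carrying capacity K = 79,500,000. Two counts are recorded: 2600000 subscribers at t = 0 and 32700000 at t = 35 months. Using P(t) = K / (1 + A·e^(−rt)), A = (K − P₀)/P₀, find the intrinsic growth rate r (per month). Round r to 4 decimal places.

r ≈ 0.0865 per month

A = (79500000 − 2600000)/2600000 = 29.57692
32700000 = 79500000/(1 + 29.57692·e^(−r·35)) → e^(−35r) = (2.43119 − 1)/29.57692 = 0.048389
r = −ln(0.048389)/35 = 3.02849/35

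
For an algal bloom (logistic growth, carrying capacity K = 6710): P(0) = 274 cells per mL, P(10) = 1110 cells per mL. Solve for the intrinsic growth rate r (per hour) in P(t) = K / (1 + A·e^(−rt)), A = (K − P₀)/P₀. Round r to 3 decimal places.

A = (6710 − 274)/274 = 23.48905
1110 = 6710/(1 + 23.48905·e^(−r·10)) → e^(−10r) = (6.04505 − 1)/23.48905 = 0.214783
r = −ln(0.214783)/10 = 1.53813/10

r ≈ 0.154 per hour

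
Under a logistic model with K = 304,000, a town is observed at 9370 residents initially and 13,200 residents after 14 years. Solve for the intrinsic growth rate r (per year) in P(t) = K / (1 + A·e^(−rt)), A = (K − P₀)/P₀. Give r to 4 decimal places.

r ≈ 0.0254 per year

A = (304000 − 9370)/9370 = 31.44397
13200 = 304000/(1 + 31.44397·e^(−r·14)) → e^(−14r) = (23.0303 − 1)/31.44397 = 0.700621
r = −ln(0.700621)/14 = 0.35579/14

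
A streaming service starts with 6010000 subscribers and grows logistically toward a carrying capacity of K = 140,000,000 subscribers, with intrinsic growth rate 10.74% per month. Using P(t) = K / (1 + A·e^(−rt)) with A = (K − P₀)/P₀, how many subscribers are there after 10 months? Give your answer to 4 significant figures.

A = (140000000 − 6010000)/6010000 = 22.29451
P(10) = 140000000 / (1 + 22.29451·e^(−0.1074·10)) = 140000000 / (1 + 22.29451·0.341639)
= 140000000 / 8.61668 ≈ 16247559.33

≈ 16,250,000 subscribers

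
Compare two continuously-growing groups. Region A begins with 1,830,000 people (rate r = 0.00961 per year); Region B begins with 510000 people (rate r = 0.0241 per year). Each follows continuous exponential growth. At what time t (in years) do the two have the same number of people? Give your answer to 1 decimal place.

t ≈ 88.2 years

1830000·e^(0.00961t) = 510000·e^(0.0241t)
1830000/510000 = e^((0.0241 − 0.00961)t) → ln(3.58824) = 0.01449·t
t = 1.27766 / 0.01449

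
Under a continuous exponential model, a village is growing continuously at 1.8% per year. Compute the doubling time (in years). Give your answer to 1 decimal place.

doubling time = ln(2) / |r| = 0.69315 / 0.018

doubling time ≈ 38.5 years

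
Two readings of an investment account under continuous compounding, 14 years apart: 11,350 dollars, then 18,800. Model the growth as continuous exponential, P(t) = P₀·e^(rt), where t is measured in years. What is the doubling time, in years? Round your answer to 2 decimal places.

r = ln(18800/11350) / 14 = ln(1.65639) / 14 ≈ 0.036046 per year
doubling time = ln 2 / |r| = 0.69315 / 0.036046

doubling time ≈ 19.23 years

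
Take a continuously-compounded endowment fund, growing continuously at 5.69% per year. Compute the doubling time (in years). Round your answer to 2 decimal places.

doubling time ≈ 12.18 years

doubling time = ln(2) / |r| = 0.69315 / 0.0569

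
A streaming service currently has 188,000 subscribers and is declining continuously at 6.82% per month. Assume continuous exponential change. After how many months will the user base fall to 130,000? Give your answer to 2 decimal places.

t ≈ 5.41 months

130000 = 188000 · e^(-0.0682·t)
t = ln(130000/188000) / -0.0682 = ln(0.69149) / -0.0682 = -0.36891 / -0.0682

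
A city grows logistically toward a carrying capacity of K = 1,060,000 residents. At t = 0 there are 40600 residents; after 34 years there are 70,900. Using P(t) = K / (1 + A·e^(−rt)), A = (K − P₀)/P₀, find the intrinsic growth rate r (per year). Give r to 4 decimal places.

r ≈ 0.0173 per year

A = (1060000 − 40600)/40600 = 25.10837
70900 = 1060000/(1 + 25.10837·e^(−r·34)) → e^(−34r) = (14.95063 − 1)/25.10837 = 0.555617
r = −ln(0.555617)/34 = 0.58768/34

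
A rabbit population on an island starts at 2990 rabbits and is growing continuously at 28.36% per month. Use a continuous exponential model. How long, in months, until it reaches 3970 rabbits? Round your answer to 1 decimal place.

t ≈ 1.0 months

3970 = 2990 · e^(0.2836·t)
t = ln(3970/2990) / 0.2836 = ln(1.32776) / 0.2836 = 0.28349 / 0.2836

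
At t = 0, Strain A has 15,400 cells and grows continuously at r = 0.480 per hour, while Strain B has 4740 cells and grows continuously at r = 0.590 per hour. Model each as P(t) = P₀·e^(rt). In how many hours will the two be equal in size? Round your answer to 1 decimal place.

15400·e^(0.48t) = 4740·e^(0.59t)
15400/4740 = e^((0.59 − 0.48)t) → ln(3.24895) = 0.11·t
t = 1.17833 / 0.11

t ≈ 10.7 hours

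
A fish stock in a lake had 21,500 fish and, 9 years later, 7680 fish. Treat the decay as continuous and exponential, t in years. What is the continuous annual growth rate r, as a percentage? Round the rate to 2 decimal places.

r ≈ -11.44% per year

7680 = 21500 · e^(r·9)
e^(9r) = 7680/21500 = 0.35721
r = ln(0.35721) / 9 = -1.02943 / 9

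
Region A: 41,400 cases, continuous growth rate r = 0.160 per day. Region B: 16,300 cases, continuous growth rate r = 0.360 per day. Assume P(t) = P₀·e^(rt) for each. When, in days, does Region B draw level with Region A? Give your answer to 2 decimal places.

41400·e^(0.16t) = 16300·e^(0.36t)
41400/16300 = e^((0.36 − 0.16)t) → ln(2.53988) = 0.2·t
t = 0.93212 / 0.2

t ≈ 4.66 days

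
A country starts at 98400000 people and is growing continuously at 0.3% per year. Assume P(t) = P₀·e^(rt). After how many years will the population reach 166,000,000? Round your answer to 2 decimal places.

166000000 = 98400000 · e^(0.003·t)
t = ln(166000000/98400000) / 0.003 = ln(1.68699) / 0.003 = 0.52295 / 0.003

t ≈ 174.32 years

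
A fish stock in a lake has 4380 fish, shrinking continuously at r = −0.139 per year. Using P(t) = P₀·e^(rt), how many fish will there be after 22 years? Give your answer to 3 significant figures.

≈ 206 fish

P(22) = 4380 · e^(-0.139·22) = 4380 · e^(-3.058)
= 4380 · 0.04698 ≈ 205.78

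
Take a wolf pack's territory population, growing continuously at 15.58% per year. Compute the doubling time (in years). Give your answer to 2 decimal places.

doubling time = ln(2) / |r| = 0.69315 / 0.1558

doubling time ≈ 4.45 years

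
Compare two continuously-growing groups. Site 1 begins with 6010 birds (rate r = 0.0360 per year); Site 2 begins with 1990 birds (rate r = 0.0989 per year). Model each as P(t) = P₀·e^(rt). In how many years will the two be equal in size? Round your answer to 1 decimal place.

6010·e^(0.036t) = 1990·e^(0.0989t)
6010/1990 = e^((0.0989 − 0.036)t) → ln(3.0201) = 0.0629·t
t = 1.10529 / 0.0629

t ≈ 17.6 years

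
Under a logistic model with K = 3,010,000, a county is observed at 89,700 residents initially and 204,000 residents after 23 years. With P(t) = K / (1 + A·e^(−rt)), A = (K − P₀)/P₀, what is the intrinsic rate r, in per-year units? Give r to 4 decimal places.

r ≈ 0.0375 per year

A = (3010000 − 89700)/89700 = 32.5563
204000 = 3010000/(1 + 32.5563·e^(−r·23)) → e^(−23r) = (14.7549 − 1)/32.5563 = 0.422496
r = −ln(0.422496)/23 = 0.86158/23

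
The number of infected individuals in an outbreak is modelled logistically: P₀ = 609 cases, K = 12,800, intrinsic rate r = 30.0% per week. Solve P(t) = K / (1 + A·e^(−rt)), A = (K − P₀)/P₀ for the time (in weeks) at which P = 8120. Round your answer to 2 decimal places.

A = (12800 − 609)/609 = 20.01806
8120 = 12800/(1 + 20.01806·e^(−0.3t)) → 1 + 20.01806·e^(−0.3t) = 1.57635
e^(−0.3t) = 0.028792 → t = ln(34.73219)/0.3 = 3.54767/0.3

t ≈ 11.83 weeks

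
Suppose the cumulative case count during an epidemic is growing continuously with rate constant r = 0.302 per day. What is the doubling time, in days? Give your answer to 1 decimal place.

doubling time = ln(2) / |r| = 0.69315 / 0.302

doubling time ≈ 2.3 days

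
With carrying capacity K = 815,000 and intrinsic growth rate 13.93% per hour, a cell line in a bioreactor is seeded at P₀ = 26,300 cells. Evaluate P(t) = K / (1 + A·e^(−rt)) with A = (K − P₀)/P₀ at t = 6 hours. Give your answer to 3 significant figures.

A = (815000 − 26300)/26300 = 29.98859
P(6) = 815000 / (1 + 29.98859·e^(−0.1393·6)) = 815000 / (1 + 29.98859·0.433528)
= 815000 / 14.00088 ≈ 58210.62

≈ 58,200 cells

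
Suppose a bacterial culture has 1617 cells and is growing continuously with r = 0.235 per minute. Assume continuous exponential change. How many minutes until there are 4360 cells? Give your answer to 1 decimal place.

t ≈ 4.2 minutes

4360 = 1617 · e^(0.235·t)
t = ln(4360/1617) / 0.235 = ln(2.69635) / 0.235 = 0.9919 / 0.235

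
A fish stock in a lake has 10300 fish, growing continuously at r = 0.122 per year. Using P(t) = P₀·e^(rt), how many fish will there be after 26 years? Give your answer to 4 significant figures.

≈ 245,700 fish

P(26) = 10300 · e^(0.122·26) = 10300 · e^(3.172)
= 10300 · 23.85515 ≈ 245708.01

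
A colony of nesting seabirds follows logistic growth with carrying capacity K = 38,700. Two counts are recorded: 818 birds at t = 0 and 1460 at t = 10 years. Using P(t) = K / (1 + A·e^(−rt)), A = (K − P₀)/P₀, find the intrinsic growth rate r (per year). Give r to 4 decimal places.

A = (38700 − 818)/818 = 46.31051
1460 = 38700/(1 + 46.31051·e^(−r·10)) → e^(−10r) = (26.50685 − 1)/46.31051 = 0.550779
r = −ln(0.550779)/10 = 0.59642/10

r ≈ 0.0596 per year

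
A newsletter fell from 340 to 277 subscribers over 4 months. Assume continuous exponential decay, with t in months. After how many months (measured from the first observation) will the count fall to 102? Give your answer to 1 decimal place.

r = ln(277/340) / 4 ≈ -0.051232 per month
t = ln(102/340) / r = -1.20397 / -0.051232 ≈ 23.5

t ≈ 23.5 months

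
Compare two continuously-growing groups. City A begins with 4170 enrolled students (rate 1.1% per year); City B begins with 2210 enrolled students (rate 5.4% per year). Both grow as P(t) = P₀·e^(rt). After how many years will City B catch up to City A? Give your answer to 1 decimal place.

4170·e^(0.011t) = 2210·e^(0.054t)
4170/2210 = e^((0.054 − 0.011)t) → ln(1.88688) = 0.043·t
t = 0.63492 / 0.043

t ≈ 14.8 years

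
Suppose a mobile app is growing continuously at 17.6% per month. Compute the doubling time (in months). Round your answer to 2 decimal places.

doubling time ≈ 3.94 months

doubling time = ln(2) / |r| = 0.69315 / 0.176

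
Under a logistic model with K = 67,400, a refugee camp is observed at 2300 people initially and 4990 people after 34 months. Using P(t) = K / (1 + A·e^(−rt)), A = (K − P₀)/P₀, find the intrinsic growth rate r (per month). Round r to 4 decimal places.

r ≈ 0.0240 per month

A = (67400 − 2300)/2300 = 28.30435
4990 = 67400/(1 + 28.30435·e^(−r·34)) → e^(−34r) = (13.50701 − 1)/28.30435 = 0.441876
r = −ln(0.441876)/34 = 0.81673/34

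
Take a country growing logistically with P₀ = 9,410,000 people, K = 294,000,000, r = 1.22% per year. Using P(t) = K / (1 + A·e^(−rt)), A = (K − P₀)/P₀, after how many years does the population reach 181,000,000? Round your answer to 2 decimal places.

t ≈ 318.06 years

A = (294000000 − 9410000)/9410000 = 30.24336
181000000 = 294000000/(1 + 30.24336·e^(−0.0122t)) → 1 + 30.24336·e^(−0.0122t) = 1.62431
e^(−0.0122t) = 0.020643 → t = ln(48.4429)/0.0122 = 3.88039/0.0122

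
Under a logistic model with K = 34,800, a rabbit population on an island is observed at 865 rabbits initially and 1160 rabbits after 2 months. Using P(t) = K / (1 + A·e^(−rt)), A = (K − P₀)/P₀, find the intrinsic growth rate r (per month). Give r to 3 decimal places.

A = (34800 − 865)/865 = 39.23121
1160 = 34800/(1 + 39.23121·e^(−r·2)) → e^(−2r) = (30 − 1)/39.23121 = 0.739207
r = −ln(0.739207)/2 = 0.30218/2

r ≈ 0.151 per month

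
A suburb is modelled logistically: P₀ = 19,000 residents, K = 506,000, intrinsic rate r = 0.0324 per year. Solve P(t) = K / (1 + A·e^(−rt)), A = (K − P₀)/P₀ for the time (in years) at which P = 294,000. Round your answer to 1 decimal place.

t ≈ 110.2 years

A = (506000 − 19000)/19000 = 25.63158
294000 = 506000/(1 + 25.63158·e^(−0.0324t)) → 1 + 25.63158·e^(−0.0324t) = 1.72109
e^(−0.0324t) = 0.028133 → t = ln(35.54568)/0.0324 = 3.57082/0.0324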